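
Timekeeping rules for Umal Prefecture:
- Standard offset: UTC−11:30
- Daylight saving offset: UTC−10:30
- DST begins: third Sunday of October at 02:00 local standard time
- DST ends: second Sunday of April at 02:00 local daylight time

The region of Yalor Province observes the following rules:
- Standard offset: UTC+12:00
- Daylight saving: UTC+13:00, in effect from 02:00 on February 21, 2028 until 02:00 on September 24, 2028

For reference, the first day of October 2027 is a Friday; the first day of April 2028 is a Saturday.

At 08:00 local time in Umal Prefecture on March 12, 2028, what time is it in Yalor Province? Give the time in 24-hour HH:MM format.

07:30

1 October 2027 is a Friday, so the first Sunday is October 3 and the third is October 17.
1 April 2028 is a Saturday, so the first Sunday is April 2 and the second is April 9.
March 12, 2028 falls between 17 October 2027 and 9 April 2028, so daylight saving is in effect and Umal Prefecture is at UTC−10:30.
08:00 Umal Prefecture + 10h30m = 18:30 UTC.
At the standard offset (UTC+12:00), 18:30 UTC + 12h = 06:30 Yalor Province standard time (rolling into the next day, 13 March 2028).
Daylight saving runs 21 February – 24 September; the standard-time date in Yalor Province, March 13, 2028, is inside that window, so Yalor Province is at UTC+13:00.
18:30 UTC + 13h = 07:30 Yalor Province (rolling into the next day, 13 March 2028).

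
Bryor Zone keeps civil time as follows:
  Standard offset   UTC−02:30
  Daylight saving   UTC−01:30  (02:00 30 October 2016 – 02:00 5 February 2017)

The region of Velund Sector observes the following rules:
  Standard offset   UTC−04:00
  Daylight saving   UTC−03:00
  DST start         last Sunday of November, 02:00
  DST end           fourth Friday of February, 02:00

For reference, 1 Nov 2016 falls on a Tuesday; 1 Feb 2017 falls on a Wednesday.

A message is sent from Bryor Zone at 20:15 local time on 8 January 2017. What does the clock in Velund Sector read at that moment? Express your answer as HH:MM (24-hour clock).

Daylight saving runs 30 October 2016 – 5 February 2017; 8 January 2017 is inside that window, so Bryor Zone is at UTC−01:30.
20:15 Bryor Zone + 1h30m = 21:45 UTC.
1 November 2016 is a Tuesday, so Sundays fall on 6, 13, 20, 27; the last is November 27.
1 February 2017 is a Wednesday, so the first Friday is February 3 and the fourth is February 24.
At the standard offset (UTC−04:00), 21:45 UTC − 4h = 17:45 Velund Sector standard time.
Daylight saving runs 27 November 2016 – 24 February 2017; the standard-time date in Velund Sector, 8 January 2017, is inside that window, so Velund Sector is at UTC−03:00.
21:45 UTC − 3h = 18:45 Velund Sector.

18:45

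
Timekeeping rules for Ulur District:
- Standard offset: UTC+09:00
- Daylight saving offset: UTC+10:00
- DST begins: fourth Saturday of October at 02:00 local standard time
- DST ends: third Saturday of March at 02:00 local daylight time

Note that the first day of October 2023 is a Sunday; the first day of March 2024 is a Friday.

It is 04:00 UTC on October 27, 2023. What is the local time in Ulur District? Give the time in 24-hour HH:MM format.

13:00

1 October 2023 is a Sunday, so the first Saturday is October 7 and the fourth is October 28.
1 March 2024 is a Friday, so the first Saturday is March 2 and the third is March 16.
At the standard offset (UTC+09:00), 04:00 UTC + 9h = 13:00 Ulur District standard time.
Daylight saving runs 28 October 2023 – 16 March 2024; the standard-time date in Ulur District, October 27, 2023, is outside that window, so Ulur District is on standard time at UTC+09:00.
04:00 UTC + 9h = 13:00 local.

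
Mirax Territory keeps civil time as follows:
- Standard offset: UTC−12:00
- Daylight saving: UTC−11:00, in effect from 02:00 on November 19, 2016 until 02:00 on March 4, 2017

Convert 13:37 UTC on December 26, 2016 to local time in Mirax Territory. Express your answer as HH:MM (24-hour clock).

At the standard offset (UTC−12:00), 13:37 UTC − 12h = 01:37 Mirax Territory standard time.
Daylight saving runs 19 November 2016 – 4 March 2017; the standard-time date in Mirax Territory, December 26, 2016, is inside that window, so Mirax Territory is at UTC−11:00.
13:37 UTC − 11h = 02:37 local.

02:37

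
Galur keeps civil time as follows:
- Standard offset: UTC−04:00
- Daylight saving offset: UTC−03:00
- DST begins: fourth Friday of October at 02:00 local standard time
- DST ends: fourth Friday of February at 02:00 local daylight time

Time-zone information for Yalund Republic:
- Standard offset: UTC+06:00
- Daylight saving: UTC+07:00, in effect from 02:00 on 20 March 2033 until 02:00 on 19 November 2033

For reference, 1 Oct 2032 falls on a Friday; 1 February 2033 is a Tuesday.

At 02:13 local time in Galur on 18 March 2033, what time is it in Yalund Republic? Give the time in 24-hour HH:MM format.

12:13

1 October 2032 is a Friday, so the first Friday is October 1 and the fourth is October 22.
1 February 2033 is a Tuesday, so the first Friday is February 4 and the fourth is February 25.
18 March 2033 is outside the daylight-saving period (22 October 2032 – 25 February 2033), so Galur is on standard time, UTC−04:00.
02:13 Galur + 4h = 06:13 UTC.
At the standard offset (UTC+06:00), 06:13 UTC + 6h = 12:13 Yalund Republic standard time.
The standard-time date in Yalund Republic, 18 March 2033, does not fall between 20 March and 19 November, so daylight saving is not in effect and Yalund Republic is at UTC+06:00.
06:13 UTC + 6h = 12:13 Yalund Republic.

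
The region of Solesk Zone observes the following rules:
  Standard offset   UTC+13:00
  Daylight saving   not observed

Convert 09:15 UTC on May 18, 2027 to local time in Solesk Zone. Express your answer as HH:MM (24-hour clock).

Solesk Zone stays on UTC+13:00 all year.
09:15 UTC + 13h = 22:15 local.

22:15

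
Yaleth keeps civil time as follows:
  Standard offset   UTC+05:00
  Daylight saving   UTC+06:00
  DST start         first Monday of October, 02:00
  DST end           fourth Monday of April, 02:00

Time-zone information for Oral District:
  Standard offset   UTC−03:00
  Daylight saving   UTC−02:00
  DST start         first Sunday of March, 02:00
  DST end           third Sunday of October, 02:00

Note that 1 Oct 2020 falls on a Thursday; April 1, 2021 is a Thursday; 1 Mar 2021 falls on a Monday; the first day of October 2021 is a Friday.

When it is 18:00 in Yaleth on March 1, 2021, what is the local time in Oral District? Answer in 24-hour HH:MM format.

09:00

1 October 2020 is a Thursday, so the first Monday is October 5.
1 April 2021 is a Thursday, so the first Monday is April 5 and the fourth is April 26.
March 1, 2021 falls between 5 October 2020 and 26 April 2021, so daylight saving is in effect and Yaleth is at UTC+06:00.
18:00 Yaleth − 6h = 12:00 UTC.
1 March 2021 is a Monday, so the first Sunday is March 7.
1 October 2021 is a Friday, so the first Sunday is October 3 and the third is October 17.
At the standard offset (UTC−03:00), 12:00 UTC − 3h = 09:00 Oral District standard time.
Daylight saving runs 7 March – 17 October; the standard-time date in Oral District, March 1, 2021, is outside that window, so Oral District is on standard time at UTC−03:00.
12:00 UTC − 3h = 09:00 Oral District.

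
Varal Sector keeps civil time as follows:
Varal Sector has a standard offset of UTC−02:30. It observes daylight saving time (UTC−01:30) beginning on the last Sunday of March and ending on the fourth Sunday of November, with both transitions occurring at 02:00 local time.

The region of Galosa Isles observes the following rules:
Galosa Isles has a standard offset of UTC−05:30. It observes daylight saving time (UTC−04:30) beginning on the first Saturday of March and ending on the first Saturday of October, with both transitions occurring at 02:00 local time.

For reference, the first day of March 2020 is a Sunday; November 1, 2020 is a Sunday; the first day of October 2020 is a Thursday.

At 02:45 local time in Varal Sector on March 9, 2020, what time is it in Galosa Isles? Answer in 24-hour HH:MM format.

00:45

1 March 2020 is a Sunday, so Sundays fall on 1, 8, 15, 22, 29; the last is March 29.
1 November 2020 is a Sunday, so the first Sunday is November 1 and the fourth is November 22.
Daylight saving runs 29 March – 22 November; March 9, 2020 is outside that window, so Varal Sector is on standard time at UTC−02:30.
02:45 Varal Sector + 2h30m = 05:15 UTC.
1 March 2020 is a Sunday, so the first Saturday is March 7.
1 October 2020 is a Thursday, so the first Saturday is October 3.
At the standard offset (UTC−05:30), 05:15 UTC − 5h30m = 23:45 Galosa Isles standard time (rolling into the previous day, 8 March 2020).
Daylight saving runs 7 March – 3 October; the standard-time date in Galosa Isles, March 8, 2020, is inside that window, so Galosa Isles is at UTC−04:30.
05:15 UTC − 4h30m = 00:45 Galosa Isles.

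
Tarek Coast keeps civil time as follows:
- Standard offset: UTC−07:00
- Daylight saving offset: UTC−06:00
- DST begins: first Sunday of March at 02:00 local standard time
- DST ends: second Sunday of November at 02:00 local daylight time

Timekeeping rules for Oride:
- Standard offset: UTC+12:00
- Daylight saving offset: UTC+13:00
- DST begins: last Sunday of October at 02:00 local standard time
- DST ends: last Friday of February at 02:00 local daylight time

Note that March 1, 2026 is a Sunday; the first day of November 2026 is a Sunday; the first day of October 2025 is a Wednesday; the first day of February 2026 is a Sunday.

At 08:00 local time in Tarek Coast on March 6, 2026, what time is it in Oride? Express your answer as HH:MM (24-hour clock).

1 March 2026 is a Sunday, so the first Sunday is March 1.
1 November 2026 is a Sunday, so the first Sunday is November 1 and the second is November 8.
Daylight saving runs 1 March – 8 November; March 6, 2026 is inside that window, so Tarek Coast is at UTC−06:00.
08:00 Tarek Coast + 6h = 14:00 UTC.
1 October 2025 is a Wednesday, so Sundays fall on 5, 12, 19, 26; the last is October 26.
1 February 2026 is a Sunday, so Fridays fall on 6, 13, 20, 27; the last is February 27.
At the standard offset (UTC+12:00), 14:00 UTC + 12h = 02:00 Oride standard time (rolling into the next day, 7 March 2026).
Daylight saving runs 26 October 2025 – 27 February 2026; the standard-time date in Oride, March 7, 2026, is outside that window, so Oride is on standard time at UTC+12:00.
14:00 UTC + 12h = 02:00 Oride (rolling into the next day, 7 March 2026).

02:00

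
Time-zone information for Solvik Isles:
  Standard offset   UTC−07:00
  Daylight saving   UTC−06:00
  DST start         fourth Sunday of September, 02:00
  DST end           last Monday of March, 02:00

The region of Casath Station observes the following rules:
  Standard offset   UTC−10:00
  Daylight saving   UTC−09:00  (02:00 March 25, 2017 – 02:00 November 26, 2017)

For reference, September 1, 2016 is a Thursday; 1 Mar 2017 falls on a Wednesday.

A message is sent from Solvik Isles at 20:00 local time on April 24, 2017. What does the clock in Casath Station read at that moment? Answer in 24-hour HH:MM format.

18:00

1 September 2016 is a Thursday, so the first Sunday is September 4 and the fourth is September 25.
1 March 2017 is a Wednesday, so Mondays fall on 6, 13, 20, 27; the last is March 27.
Daylight saving runs 25 September 2016 – 27 March 2017; April 24, 2017 is outside that window, so Solvik Isles is on standard time at UTC−07:00.
20:00 Solvik Isles + 7h = 03:00 UTC (rolling into the next day, 25 April 2017).
At the standard offset (UTC−10:00), 03:00 UTC − 10h = 17:00 Casath Station standard time (rolling into the previous day, 24 April 2017).
The standard-time date in Casath Station, April 24, 2017, falls between 25 March and 26 November, so daylight saving is in effect and Casath Station is at UTC−09:00.
03:00 UTC − 9h = 18:00 Casath Station (rolling into the previous day, 24 April 2017).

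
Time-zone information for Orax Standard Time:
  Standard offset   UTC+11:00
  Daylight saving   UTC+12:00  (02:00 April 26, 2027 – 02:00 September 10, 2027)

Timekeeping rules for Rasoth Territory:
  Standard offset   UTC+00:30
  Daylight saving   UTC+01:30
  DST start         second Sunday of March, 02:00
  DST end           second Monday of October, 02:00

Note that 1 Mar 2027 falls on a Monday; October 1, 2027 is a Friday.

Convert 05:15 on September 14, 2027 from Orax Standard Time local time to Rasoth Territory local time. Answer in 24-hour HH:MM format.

19:45

September 14, 2027 does not fall between 26 April and 10 September, so daylight saving is not in effect and Orax Standard Time is at UTC+11:00.
05:15 Orax Standard Time − 11h = 18:15 UTC (rolling into the previous day, 13 September 2027).
1 March 2027 is a Monday, so the first Sunday is March 7 and the second is March 14.
1 October 2027 is a Friday, so the first Monday is October 4 and the second is October 11.
At the standard offset (UTC+00:30), 18:15 UTC + 0h30m = 18:45 Rasoth Territory standard time.
The standard-time date in Rasoth Territory, September 13, 2027, lies within the daylight-saving period (14 March – 11 October), so Rasoth Territory is on daylight time, UTC+01:30.
18:15 UTC + 1h30m = 19:45 Rasoth Territory.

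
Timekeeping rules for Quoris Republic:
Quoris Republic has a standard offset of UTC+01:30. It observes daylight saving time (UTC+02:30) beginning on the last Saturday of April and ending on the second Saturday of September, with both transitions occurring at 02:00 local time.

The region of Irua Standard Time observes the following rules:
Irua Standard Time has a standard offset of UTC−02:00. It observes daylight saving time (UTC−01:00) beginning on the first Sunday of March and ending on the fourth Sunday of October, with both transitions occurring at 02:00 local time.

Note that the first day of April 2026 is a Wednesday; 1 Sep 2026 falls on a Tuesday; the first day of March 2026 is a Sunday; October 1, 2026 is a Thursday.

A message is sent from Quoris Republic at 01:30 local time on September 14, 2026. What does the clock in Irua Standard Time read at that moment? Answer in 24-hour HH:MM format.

1 April 2026 is a Wednesday, so Saturdays fall on 4, 11, 18, 25; the last is April 25.
1 September 2026 is a Tuesday, so the first Saturday is September 5 and the second is September 12.
Daylight saving runs 25 April – 12 September; September 14, 2026 is outside that window, so Quoris Republic is on standard time at UTC+01:30.
01:30 Quoris Republic − 1h30m = 00:00 UTC.
1 March 2026 is a Sunday, so the first Sunday is March 1.
1 October 2026 is a Thursday, so the first Sunday is October 4 and the fourth is October 25.
At the standard offset (UTC−02:00), 00:00 UTC − 2h = 22:00 Irua Standard Time standard time (rolling into the previous day, 13 September 2026).
The standard-time date in Irua Standard Time, September 13, 2026, lies within the daylight-saving period (1 March – 25 October), so Irua Standard Time is on daylight time, UTC−01:00.
00:00 UTC − 1h = 23:00 Irua Standard Time (rolling into the previous day, 13 September 2026).

23:00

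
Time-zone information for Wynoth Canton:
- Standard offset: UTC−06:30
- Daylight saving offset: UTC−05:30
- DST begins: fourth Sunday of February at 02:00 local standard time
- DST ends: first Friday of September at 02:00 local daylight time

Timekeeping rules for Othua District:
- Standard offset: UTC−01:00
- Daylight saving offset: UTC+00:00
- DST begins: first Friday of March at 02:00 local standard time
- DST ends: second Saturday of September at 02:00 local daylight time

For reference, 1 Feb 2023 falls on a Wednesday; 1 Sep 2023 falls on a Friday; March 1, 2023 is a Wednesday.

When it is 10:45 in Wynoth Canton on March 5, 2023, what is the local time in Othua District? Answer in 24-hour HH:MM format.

16:15

1 February 2023 is a Wednesday, so the first Sunday is February 5 and the fourth is February 26.
1 September 2023 is a Friday, so the first Friday is September 1.
Daylight saving runs 26 February – 1 September; March 5, 2023 is inside that window, so Wynoth Canton is at UTC−05:30.
10:45 Wynoth Canton + 5h30m = 16:15 UTC.
1 March 2023 is a Wednesday, so the first Friday is March 3.
1 September 2023 is a Friday, so the first Saturday is September 2 and the second is September 9.
At the standard offset (UTC−01:00), 16:15 UTC − 1h = 15:15 Othua District standard time.
The standard-time date in Othua District, March 5, 2023, falls between 3 March and 9 September, so daylight saving is in effect and Othua District is at UTC+00:00.
16:15 UTC + 0h = 16:15 Othua District.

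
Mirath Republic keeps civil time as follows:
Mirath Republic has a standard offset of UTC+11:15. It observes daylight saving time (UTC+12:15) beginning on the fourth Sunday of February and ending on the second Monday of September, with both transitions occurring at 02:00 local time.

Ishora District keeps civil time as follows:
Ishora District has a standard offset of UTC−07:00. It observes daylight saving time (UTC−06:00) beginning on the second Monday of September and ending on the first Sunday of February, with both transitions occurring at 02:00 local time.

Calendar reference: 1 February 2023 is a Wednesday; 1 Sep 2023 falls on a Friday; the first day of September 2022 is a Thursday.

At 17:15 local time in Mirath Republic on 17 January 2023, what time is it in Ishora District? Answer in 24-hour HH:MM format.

1 February 2023 is a Wednesday, so the first Sunday is February 5 and the fourth is February 26.
1 September 2023 is a Friday, so the first Monday is September 4 and the second is September 11.
17 January 2023 does not fall between 26 February and 11 September, so daylight saving is not in effect and Mirath Republic is at UTC+11:15.
17:15 Mirath Republic − 11h15m = 06:00 UTC.
1 September 2022 is a Thursday, so the first Monday is September 5 and the second is September 12.
1 February 2023 is a Wednesday, so the first Sunday is February 5.
At the standard offset (UTC−07:00), 06:00 UTC − 7h = 23:00 Ishora District standard time (rolling into the previous day, 16 January 2023).
The standard-time date in Ishora District, 16 January 2023, falls between 12 September 2022 and 5 February 2023, so daylight saving is in effect and Ishora District is at UTC−06:00.
06:00 UTC − 6h = 00:00 Ishora District.

00:00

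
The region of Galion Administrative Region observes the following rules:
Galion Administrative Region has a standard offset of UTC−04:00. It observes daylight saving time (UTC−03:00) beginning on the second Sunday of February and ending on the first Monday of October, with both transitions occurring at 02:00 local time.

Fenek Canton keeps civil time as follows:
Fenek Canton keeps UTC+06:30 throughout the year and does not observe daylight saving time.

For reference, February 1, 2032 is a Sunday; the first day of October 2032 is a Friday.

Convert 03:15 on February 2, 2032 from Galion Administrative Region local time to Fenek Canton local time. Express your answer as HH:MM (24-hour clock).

13:45

1 February 2032 is a Sunday, so the first Sunday is February 1 and the second is February 8.
1 October 2032 is a Friday, so the first Monday is October 4.
February 2, 2032 is outside the daylight-saving period (8 February – 4 October), so Galion Administrative Region is on standard time, UTC−04:00.
03:15 Galion Administrative Region + 4h = 07:15 UTC.
Fenek Canton stays on UTC+06:30 all year.
07:15 UTC + 6h30m = 13:45 Fenek Canton.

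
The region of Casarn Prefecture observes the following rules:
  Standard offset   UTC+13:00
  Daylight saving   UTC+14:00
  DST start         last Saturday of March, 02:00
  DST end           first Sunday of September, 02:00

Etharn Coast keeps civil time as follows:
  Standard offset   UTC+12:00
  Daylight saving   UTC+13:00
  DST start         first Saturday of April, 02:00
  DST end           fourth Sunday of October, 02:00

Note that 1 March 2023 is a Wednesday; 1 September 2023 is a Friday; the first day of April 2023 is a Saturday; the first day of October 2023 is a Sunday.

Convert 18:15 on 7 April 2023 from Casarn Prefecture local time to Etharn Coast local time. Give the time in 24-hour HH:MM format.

17:15

1 March 2023 is a Wednesday, so Saturdays fall on 4, 11, 18, 25; the last is March 25.
1 September 2023 is a Friday, so the first Sunday is September 3.
Daylight saving runs 25 March – 3 September; 7 April 2023 is inside that window, so Casarn Prefecture is at UTC+14:00.
18:15 Casarn Prefecture − 14h = 04:15 UTC.
1 April 2023 is a Saturday, so the first Saturday is April 1.
1 October 2023 is a Sunday, so the first Sunday is October 1 and the fourth is October 22.
At the standard offset (UTC+12:00), 04:15 UTC + 12h = 16:15 Etharn Coast standard time.
The standard-time date in Etharn Coast, 7 April 2023, falls between 1 April and 22 October, so daylight saving is in effect and Etharn Coast is at UTC+13:00.
04:15 UTC + 13h = 17:15 Etharn Coast.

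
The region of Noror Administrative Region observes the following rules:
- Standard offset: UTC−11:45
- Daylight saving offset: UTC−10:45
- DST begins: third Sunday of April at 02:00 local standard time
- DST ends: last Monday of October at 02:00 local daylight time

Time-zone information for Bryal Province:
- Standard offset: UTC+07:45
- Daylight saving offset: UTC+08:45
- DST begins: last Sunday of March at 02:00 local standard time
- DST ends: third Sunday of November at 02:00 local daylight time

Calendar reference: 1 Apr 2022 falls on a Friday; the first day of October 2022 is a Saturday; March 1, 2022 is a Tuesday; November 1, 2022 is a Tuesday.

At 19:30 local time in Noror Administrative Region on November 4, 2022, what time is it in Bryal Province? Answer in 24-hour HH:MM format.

16:00

1 April 2022 is a Friday, so the first Sunday is April 3 and the third is April 17.
1 October 2022 is a Saturday, so Mondays fall on 3, 10, 17, 24, 31; the last is October 31.
November 4, 2022 does not fall between 17 April and 31 October, so daylight saving is not in effect and Noror Administrative Region is at UTC−11:45.
19:30 Noror Administrative Region + 11h45m = 07:15 UTC (rolling into the next day, 5 November 2022).
1 March 2022 is a Tuesday, so Sundays fall on 6, 13, 20, 27; the last is March 27.
1 November 2022 is a Tuesday, so the first Sunday is November 6 and the third is November 20.
At the standard offset (UTC+07:45), 07:15 UTC + 7h45m = 15:00 Bryal Province standard time.
Daylight saving runs 27 March – 20 November; the standard-time date in Bryal Province, November 5, 2022, is inside that window, so Bryal Province is at UTC+08:45.
07:15 UTC + 8h45m = 16:00 Bryal Province.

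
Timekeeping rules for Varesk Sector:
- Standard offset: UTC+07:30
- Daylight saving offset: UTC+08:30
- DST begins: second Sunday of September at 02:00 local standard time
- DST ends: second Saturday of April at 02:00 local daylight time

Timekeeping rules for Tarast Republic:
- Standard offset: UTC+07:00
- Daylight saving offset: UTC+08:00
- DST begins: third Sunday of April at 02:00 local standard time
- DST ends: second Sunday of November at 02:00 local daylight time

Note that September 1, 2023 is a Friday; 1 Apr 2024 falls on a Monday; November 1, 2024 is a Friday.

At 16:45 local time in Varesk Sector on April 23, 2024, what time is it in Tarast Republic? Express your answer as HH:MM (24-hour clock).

1 September 2023 is a Friday, so the first Sunday is September 3 and the second is September 10.
1 April 2024 is a Monday, so the first Saturday is April 6 and the second is April 13.
April 23, 2024 does not fall between 10 September 2023 and 13 April 2024, so daylight saving is not in effect and Varesk Sector is at UTC+07:30.
16:45 Varesk Sector − 7h30m = 09:15 UTC.
1 April 2024 is a Monday, so the first Sunday is April 7 and the third is April 21.
1 November 2024 is a Friday, so the first Sunday is November 3 and the second is November 10.
At the standard offset (UTC+07:00), 09:15 UTC + 7h = 16:15 Tarast Republic standard time.
The standard-time date in Tarast Republic, April 23, 2024, lies within the daylight-saving period (21 April – 10 November), so Tarast Republic is on daylight time, UTC+08:00.
09:15 UTC + 8h = 17:15 Tarast Republic.

17:15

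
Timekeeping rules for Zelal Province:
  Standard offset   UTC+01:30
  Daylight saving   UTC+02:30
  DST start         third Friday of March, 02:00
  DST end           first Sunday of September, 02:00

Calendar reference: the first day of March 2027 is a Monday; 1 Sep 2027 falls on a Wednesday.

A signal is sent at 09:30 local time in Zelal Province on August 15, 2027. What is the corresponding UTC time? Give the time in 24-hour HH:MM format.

07:00

1 March 2027 is a Monday, so the first Friday is March 5 and the third is March 19.
1 September 2027 is a Wednesday, so the first Sunday is September 5.
Daylight saving runs 19 March – 5 September; August 15, 2027 is inside that window, so Zelal Province is at UTC+02:30.
09:30 local − 2h30m = 07:00 UTC.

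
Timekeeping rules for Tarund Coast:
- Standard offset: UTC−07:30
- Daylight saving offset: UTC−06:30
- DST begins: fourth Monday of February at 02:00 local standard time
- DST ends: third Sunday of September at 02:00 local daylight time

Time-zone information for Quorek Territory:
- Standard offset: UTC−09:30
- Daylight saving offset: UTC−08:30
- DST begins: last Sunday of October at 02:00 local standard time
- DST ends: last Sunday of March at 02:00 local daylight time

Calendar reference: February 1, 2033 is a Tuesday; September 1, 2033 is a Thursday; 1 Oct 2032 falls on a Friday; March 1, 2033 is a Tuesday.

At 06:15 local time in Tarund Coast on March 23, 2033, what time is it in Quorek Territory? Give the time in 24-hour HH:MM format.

04:15

1 February 2033 is a Tuesday, so the first Monday is February 7 and the fourth is February 28.
1 September 2033 is a Thursday, so the first Sunday is September 4 and the third is September 18.
Daylight saving runs 28 February – 18 September; March 23, 2033 is inside that window, so Tarund Coast is at UTC−06:30.
06:15 Tarund Coast + 6h30m = 12:45 UTC.
1 October 2032 is a Friday, so Sundays fall on 3, 10, 17, 24, 31; the last is October 31.
1 March 2033 is a Tuesday, so Sundays fall on 6, 13, 20, 27; the last is March 27.
At the standard offset (UTC−09:30), 12:45 UTC − 9h30m = 03:15 Quorek Territory standard time.
The standard-time date in Quorek Territory, March 23, 2033, lies within the daylight-saving period (31 October 2032 – 27 March 2033), so Quorek Territory is on daylight time, UTC−08:30.
12:45 UTC − 8h30m = 04:15 Quorek Territory.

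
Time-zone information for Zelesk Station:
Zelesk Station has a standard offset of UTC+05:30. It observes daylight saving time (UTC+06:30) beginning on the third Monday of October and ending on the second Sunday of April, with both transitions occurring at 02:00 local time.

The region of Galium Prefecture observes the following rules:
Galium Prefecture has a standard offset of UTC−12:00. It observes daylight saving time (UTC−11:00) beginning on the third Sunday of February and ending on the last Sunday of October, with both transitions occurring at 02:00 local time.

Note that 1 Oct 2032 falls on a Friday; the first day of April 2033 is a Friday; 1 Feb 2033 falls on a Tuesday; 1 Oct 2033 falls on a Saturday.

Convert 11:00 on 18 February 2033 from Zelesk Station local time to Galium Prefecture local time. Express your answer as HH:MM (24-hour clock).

1 October 2032 is a Friday, so the first Monday is October 4 and the third is October 18.
1 April 2033 is a Friday, so the first Sunday is April 3 and the second is April 10.
18 February 2033 falls between 18 October 2032 and 10 April 2033, so daylight saving is in effect and Zelesk Station is at UTC+06:30.
11:00 Zelesk Station − 6h30m = 04:30 UTC.
1 February 2033 is a Tuesday, so the first Sunday is February 6 and the third is February 20.
1 October 2033 is a Saturday, so Sundays fall on 2, 9, 16, 23, 30; the last is October 30.
At the standard offset (UTC−12:00), 04:30 UTC − 12h = 16:30 Galium Prefecture standard time (rolling into the previous day, 17 February 2033).
The standard-time date in Galium Prefecture, 17 February 2033, is outside the daylight-saving period (20 February – 30 October), so Galium Prefecture is on standard time, UTC−12:00.
04:30 UTC − 12h = 16:30 Galium Prefecture (rolling into the previous day, 17 February 2033).

16:30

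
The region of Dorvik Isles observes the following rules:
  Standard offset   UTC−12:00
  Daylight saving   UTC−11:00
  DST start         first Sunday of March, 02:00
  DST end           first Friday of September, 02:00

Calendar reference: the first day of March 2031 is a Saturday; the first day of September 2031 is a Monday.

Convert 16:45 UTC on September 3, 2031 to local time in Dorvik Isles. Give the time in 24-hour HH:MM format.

05:45

1 March 2031 is a Saturday, so the first Sunday is March 2.
1 September 2031 is a Monday, so the first Friday is September 5.
At the standard offset (UTC−12:00), 16:45 UTC − 12h = 04:45 Dorvik Isles standard time.
The standard-time date in Dorvik Isles, September 3, 2031, lies within the daylight-saving period (2 March – 5 September), so Dorvik Isles is on daylight time, UTC−11:00.
16:45 UTC − 11h = 05:45 local.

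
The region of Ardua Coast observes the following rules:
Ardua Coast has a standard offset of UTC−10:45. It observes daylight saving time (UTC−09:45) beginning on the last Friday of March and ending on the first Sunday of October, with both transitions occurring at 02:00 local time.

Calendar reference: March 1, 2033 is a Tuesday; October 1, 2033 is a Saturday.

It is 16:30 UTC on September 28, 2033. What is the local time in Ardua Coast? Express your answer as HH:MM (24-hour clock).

06:45

1 March 2033 is a Tuesday, so Fridays fall on 4, 11, 18, 25; the last is March 25.
1 October 2033 is a Saturday, so the first Sunday is October 2.
At the standard offset (UTC−10:45), 16:30 UTC − 10h45m = 05:45 Ardua Coast standard time.
The standard-time date in Ardua Coast, September 28, 2033, falls between 25 March and 2 October, so daylight saving is in effect and Ardua Coast is at UTC−09:45.
16:30 UTC − 9h45m = 06:45 local.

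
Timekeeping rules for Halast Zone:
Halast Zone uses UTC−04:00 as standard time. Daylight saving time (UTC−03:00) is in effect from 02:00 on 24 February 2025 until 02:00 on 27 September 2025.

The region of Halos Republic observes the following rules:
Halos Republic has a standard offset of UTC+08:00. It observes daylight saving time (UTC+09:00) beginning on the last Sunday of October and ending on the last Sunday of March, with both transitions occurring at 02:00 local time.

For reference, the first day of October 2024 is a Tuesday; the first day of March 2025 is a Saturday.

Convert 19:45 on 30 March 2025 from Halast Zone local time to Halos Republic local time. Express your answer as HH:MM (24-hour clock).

30 March 2025 lies within the daylight-saving period (24 February – 27 September), so Halast Zone is on daylight time, UTC−03:00.
19:45 Halast Zone + 3h = 22:45 UTC.
1 October 2024 is a Tuesday, so Sundays fall on 6, 13, 20, 27; the last is October 27.
1 March 2025 is a Saturday, so Sundays fall on 2, 9, 16, 23, 30; the last is March 30.
At the standard offset (UTC+08:00), 22:45 UTC + 8h = 06:45 Halos Republic standard time (rolling into the next day, 31 March 2025).
Daylight saving runs 27 October 2024 – 30 March 2025; the standard-time date in Halos Republic, 31 March 2025, is outside that window, so Halos Republic is on standard time at UTC+08:00.
22:45 UTC + 8h = 06:45 Halos Republic (rolling into the next day, 31 March 2025).

06:45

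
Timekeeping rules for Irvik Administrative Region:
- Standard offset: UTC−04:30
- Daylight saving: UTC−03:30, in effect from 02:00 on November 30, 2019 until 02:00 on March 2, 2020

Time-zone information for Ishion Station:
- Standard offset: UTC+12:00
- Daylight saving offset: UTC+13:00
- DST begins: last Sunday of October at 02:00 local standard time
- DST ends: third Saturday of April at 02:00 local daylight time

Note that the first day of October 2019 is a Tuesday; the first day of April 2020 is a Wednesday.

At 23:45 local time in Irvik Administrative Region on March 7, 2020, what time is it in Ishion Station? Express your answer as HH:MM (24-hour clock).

17:15

March 7, 2020 is outside the daylight-saving period (30 November 2019 – 2 March 2020), so Irvik Administrative Region is on standard time, UTC−04:30.
23:45 Irvik Administrative Region + 4h30m = 04:15 UTC (rolling into the next day, 8 March 2020).
1 October 2019 is a Tuesday, so Sundays fall on 6, 13, 20, 27; the last is October 27.
1 April 2020 is a Wednesday, so the first Saturday is April 4 and the third is April 18.
At the standard offset (UTC+12:00), 04:15 UTC + 12h = 16:15 Ishion Station standard time.
The standard-time date in Ishion Station, March 8, 2020, lies within the daylight-saving period (27 October 2019 – 18 April 2020), so Ishion Station is on daylight time, UTC+13:00.
04:15 UTC + 13h = 17:15 Ishion Station.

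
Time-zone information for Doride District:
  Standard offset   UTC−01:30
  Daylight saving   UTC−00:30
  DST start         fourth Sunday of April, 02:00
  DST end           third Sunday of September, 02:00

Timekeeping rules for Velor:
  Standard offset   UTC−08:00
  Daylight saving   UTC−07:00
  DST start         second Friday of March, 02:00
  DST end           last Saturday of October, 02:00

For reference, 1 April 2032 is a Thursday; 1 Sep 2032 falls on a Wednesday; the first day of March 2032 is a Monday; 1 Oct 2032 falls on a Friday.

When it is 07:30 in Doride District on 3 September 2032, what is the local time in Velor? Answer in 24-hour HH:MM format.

1 April 2032 is a Thursday, so the first Sunday is April 4 and the fourth is April 25.
1 September 2032 is a Wednesday, so the first Sunday is September 5 and the third is September 19.
3 September 2032 lies within the daylight-saving period (25 April – 19 September), so Doride District is on daylight time, UTC−00:30.
07:30 Doride District + 0h30m = 08:00 UTC.
1 March 2032 is a Monday, so the first Friday is March 5 and the second is March 12.
1 October 2032 is a Friday, so Saturdays fall on 2, 9, 16, 23, 30; the last is October 30.
At the standard offset (UTC−08:00), 08:00 UTC − 8h = 00:00 Velor standard time.
The standard-time date in Velor, 3 September 2032, falls between 12 March and 30 October, so daylight saving is in effect and Velor is at UTC−07:00.
08:00 UTC − 7h = 01:00 Velor.

01:00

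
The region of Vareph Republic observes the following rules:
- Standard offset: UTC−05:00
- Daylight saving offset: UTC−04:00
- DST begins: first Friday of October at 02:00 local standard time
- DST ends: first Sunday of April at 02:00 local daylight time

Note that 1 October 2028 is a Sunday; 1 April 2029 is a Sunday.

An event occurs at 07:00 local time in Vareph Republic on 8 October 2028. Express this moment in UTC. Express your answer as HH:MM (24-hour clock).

11:00

1 October 2028 is a Sunday, so the first Friday is October 6.
1 April 2029 is a Sunday, so the first Sunday is April 1.
8 October 2028 lies within the daylight-saving period (6 October 2028 – 1 April 2029), so Vareph Republic is on daylight time, UTC−04:00.
07:00 local + 4h = 11:00 UTC.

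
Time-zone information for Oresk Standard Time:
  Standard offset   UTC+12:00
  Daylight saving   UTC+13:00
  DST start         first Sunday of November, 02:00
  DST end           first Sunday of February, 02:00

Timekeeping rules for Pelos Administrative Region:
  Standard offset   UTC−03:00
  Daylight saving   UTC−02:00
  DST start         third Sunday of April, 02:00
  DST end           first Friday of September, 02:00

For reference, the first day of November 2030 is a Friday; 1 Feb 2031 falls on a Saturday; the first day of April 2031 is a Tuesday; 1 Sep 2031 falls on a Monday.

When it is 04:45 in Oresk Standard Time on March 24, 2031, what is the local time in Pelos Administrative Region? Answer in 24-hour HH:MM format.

13:45

1 November 2030 is a Friday, so the first Sunday is November 3.
1 February 2031 is a Saturday, so the first Sunday is February 2.
March 24, 2031 is outside the daylight-saving period (3 November 2030 – 2 February 2031), so Oresk Standard Time is on standard time, UTC+12:00.
04:45 Oresk Standard Time − 12h = 16:45 UTC (rolling into the previous day, 23 March 2031).
1 April 2031 is a Tuesday, so the first Sunday is April 6 and the third is April 20.
1 September 2031 is a Monday, so the first Friday is September 5.
At the standard offset (UTC−03:00), 16:45 UTC − 3h = 13:45 Pelos Administrative Region standard time.
The standard-time date in Pelos Administrative Region, March 23, 2031, does not fall between 20 April and 5 September, so daylight saving is not in effect and Pelos Administrative Region is at UTC−03:00.
16:45 UTC − 3h = 13:45 Pelos Administrative Region.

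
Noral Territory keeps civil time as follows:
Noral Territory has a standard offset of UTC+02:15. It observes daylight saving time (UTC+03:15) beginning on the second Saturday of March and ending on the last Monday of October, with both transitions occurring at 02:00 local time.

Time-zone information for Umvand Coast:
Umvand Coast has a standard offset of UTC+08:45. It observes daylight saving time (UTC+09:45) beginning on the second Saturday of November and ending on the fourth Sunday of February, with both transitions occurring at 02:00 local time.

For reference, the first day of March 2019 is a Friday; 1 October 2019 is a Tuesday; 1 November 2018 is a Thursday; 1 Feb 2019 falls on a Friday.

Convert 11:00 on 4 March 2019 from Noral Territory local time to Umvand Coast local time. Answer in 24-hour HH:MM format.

17:30

1 March 2019 is a Friday, so the first Saturday is March 2 and the second is March 9.
1 October 2019 is a Tuesday, so Mondays fall on 7, 14, 21, 28; the last is October 28.
Daylight saving runs 9 March – 28 October; 4 March 2019 is outside that window, so Noral Territory is on standard time at UTC+02:15.
11:00 Noral Territory − 2h15m = 08:45 UTC.
1 November 2018 is a Thursday, so the first Saturday is November 3 and the second is November 10.
1 February 2019 is a Friday, so the first Sunday is February 3 and the fourth is February 24.
At the standard offset (UTC+08:45), 08:45 UTC + 8h45m = 17:30 Umvand Coast standard time.
Daylight saving runs 10 November 2018 – 24 February 2019; the standard-time date in Umvand Coast, 4 March 2019, is outside that window, so Umvand Coast is on standard time at UTC+08:45.
08:45 UTC + 8h45m = 17:30 Umvand Coast.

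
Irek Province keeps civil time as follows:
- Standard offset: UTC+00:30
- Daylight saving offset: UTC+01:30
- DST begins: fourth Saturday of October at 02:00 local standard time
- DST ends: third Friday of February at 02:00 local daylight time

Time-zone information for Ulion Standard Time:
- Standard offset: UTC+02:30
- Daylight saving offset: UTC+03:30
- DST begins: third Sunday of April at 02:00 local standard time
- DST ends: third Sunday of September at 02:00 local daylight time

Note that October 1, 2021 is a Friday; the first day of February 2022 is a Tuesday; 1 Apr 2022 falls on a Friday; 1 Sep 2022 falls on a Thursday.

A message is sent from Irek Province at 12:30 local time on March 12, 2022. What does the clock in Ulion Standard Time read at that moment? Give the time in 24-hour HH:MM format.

1 October 2021 is a Friday, so the first Saturday is October 2 and the fourth is October 23.
1 February 2022 is a Tuesday, so the first Friday is February 4 and the third is February 18.
March 12, 2022 does not fall between 23 October 2021 and 18 February 2022, so daylight saving is not in effect and Irek Province is at UTC+00:30.
12:30 Irek Province − 0h30m = 12:00 UTC.
1 April 2022 is a Friday, so the first Sunday is April 3 and the third is April 17.
1 September 2022 is a Thursday, so the first Sunday is September 4 and the third is September 18.
At the standard offset (UTC+02:30), 12:00 UTC + 2h30m = 14:30 Ulion Standard Time standard time.
The standard-time date in Ulion Standard Time, March 12, 2022, is outside the daylight-saving period (17 April – 18 September), so Ulion Standard Time is on standard time, UTC+02:30.
12:00 UTC + 2h30m = 14:30 Ulion Standard Time.

14:30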